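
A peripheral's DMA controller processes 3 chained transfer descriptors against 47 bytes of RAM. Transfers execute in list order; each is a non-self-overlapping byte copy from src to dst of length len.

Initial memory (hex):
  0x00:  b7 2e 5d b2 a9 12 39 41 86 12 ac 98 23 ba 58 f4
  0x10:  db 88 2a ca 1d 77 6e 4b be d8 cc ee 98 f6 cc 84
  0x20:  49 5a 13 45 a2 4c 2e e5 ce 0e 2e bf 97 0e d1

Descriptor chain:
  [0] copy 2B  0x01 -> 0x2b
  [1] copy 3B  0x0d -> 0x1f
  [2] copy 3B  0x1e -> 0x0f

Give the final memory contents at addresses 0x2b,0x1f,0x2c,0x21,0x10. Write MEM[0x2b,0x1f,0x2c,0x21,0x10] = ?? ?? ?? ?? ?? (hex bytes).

#0 dst[0x2b+2] := {0x2e,0x5d}
#1 dst[0x1f+3] := {0xba,0x58,0xf4}
#2 dst[0x0f+3] := {0xcc,0xba,0x58}
query mem[0x2b]=0x2e, mem[0x1f]=0xba, mem[0x2c]=0x5d, mem[0x21]=0xf4, mem[0x10]=0xba

MEM[0x2b,0x1f,0x2c,0x21,0x10] = 2e ba 5d f4 ba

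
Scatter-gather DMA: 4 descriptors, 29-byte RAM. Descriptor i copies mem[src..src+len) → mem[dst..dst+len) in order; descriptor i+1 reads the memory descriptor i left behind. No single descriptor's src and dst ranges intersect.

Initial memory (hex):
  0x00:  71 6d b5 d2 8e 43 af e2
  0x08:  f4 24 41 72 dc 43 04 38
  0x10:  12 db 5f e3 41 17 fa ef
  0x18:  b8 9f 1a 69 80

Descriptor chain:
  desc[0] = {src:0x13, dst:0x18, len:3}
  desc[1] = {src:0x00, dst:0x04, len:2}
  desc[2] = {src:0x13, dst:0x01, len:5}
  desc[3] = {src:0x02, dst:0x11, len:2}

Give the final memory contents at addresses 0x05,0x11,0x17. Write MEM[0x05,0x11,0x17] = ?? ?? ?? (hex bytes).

MEM[0x05,0x11,0x17] = ef 41 ef

[0] 0x13->0x18 len=3 : e3 41 17
[1] 0x00->0x04 len=2 : 71 6d
[2] 0x13->0x01 len=5 : e3 41 17 fa ef
[3] 0x02->0x11 len=2 : 41 17
query mem[0x05]=0xef, mem[0x11]=0x41, mem[0x17]=0xef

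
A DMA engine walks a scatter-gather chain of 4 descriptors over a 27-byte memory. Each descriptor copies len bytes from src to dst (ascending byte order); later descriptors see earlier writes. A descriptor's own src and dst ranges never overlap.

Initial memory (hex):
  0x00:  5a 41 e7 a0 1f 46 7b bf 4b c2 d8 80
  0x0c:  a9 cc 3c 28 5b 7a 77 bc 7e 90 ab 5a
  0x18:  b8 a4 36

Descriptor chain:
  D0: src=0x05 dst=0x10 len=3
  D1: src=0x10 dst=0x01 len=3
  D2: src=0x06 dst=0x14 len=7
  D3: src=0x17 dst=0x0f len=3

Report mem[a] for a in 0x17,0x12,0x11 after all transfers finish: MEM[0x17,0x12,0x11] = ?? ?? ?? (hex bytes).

MEM[0x17,0x12,0x11] = c2 bf 80

  after D0: wrote 3B at 0x10 = 467bbf
  after D1: wrote 3B at 0x01 = 467bbf
  after D2: wrote 7B at 0x14 = 7bbf4bc2d880a9
  after D3: wrote 3B at 0x0f = c2d880
query mem[0x17]=0xc2, mem[0x12]=0xbf, mem[0x11]=0x80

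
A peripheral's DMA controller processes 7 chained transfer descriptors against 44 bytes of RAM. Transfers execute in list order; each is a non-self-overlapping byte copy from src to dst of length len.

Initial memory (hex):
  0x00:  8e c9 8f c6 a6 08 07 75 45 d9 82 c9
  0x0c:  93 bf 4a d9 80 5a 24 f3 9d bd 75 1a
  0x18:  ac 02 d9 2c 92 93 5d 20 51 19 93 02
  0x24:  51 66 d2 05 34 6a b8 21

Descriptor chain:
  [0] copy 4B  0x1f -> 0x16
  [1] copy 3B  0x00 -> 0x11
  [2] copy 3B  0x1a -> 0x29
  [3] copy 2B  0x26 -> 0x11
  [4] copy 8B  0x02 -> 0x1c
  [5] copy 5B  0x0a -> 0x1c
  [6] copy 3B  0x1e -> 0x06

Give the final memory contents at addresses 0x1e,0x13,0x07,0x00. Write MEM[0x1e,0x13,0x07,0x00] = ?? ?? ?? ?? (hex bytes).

#0 dst[0x16+4] := {0x20,0x51,0x19,0x93}
#1 dst[0x11+3] := {0x8e,0xc9,0x8f}
#2 dst[0x29+3] := {0xd9,0x2c,0x92}
#3 dst[0x11+2] := {0xd2,0x05}
#4 dst[0x1c+8] := {0x8f,0xc6,0xa6,0x08,0x07,0x75,0x45,0xd9}
#5 dst[0x1c+5] := {0x82,0xc9,0x93,0xbf,0x4a}
#6 dst[0x06+3] := {0x93,0xbf,0x4a}
query mem[0x1e]=0x93, mem[0x13]=0x8f, mem[0x07]=0xbf, mem[0x00]=0x8e

MEM[0x1e,0x13,0x07,0x00] = 93 8f bf 8e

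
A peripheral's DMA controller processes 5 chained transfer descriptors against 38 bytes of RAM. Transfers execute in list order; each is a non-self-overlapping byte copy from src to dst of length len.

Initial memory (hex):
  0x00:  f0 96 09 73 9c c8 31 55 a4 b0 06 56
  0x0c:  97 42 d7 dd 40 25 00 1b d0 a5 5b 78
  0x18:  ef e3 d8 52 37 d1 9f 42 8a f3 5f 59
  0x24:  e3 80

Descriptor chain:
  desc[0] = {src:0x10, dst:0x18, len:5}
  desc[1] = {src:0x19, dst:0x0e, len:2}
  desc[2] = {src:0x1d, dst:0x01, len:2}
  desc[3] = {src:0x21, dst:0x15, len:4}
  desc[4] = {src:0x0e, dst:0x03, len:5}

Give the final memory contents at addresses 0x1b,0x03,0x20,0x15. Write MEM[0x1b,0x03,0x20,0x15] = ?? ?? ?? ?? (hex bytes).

MEM[0x1b,0x03,0x20,0x15] = 1b 25 8a f3

[0] 0x10->0x18 len=5 : 40 25 00 1b d0
[1] 0x19->0x0e len=2 : 25 00
[2] 0x1d->0x01 len=2 : d1 9f
[3] 0x21->0x15 len=4 : f3 5f 59 e3
[4] 0x0e->0x03 len=5 : 25 00 40 25 00
query mem[0x1b]=0x1b, mem[0x03]=0x25, mem[0x20]=0x8a, mem[0x15]=0xf3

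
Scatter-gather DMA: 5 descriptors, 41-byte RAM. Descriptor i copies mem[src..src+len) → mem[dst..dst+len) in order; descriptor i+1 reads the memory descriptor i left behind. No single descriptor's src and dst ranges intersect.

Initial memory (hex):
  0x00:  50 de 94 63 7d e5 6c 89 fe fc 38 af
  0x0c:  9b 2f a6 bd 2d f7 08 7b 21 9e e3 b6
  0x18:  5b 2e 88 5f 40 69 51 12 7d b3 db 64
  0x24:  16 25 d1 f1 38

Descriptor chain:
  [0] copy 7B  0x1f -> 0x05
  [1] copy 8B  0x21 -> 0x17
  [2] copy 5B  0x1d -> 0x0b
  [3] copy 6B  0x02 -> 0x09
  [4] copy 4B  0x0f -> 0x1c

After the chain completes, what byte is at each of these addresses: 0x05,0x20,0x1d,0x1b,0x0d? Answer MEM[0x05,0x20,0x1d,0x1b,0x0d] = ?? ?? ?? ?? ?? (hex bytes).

#0 dst[0x05+7] := {0x12,0x7d,0xb3,0xdb,0x64,0x16,0x25}
#1 dst[0x17+8] := {0xb3,0xdb,0x64,0x16,0x25,0xd1,0xf1,0x38}
#2 dst[0x0b+5] := {0xf1,0x38,0x12,0x7d,0xb3}
#3 dst[0x09+6] := {0x94,0x63,0x7d,0x12,0x7d,0xb3}
#4 dst[0x1c+4] := {0xb3,0x2d,0xf7,0x08}
query mem[0x05]=0x12, mem[0x20]=0x7d, mem[0x1d]=0x2d, mem[0x1b]=0x25, mem[0x0d]=0x7d

MEM[0x05,0x20,0x1d,0x1b,0x0d] = 12 7d 2d 25 7d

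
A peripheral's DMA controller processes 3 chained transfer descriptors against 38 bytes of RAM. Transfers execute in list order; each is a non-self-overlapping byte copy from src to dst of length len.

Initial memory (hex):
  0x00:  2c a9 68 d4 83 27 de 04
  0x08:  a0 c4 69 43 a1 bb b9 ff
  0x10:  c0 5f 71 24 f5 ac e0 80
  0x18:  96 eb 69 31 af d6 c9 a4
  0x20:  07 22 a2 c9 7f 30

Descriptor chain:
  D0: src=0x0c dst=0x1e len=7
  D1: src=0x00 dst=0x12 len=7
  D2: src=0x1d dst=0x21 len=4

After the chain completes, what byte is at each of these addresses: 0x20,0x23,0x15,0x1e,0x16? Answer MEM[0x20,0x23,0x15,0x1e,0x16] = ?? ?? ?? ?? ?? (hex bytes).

#0 dst[0x1e+7] := {0xa1,0xbb,0xb9,0xff,0xc0,0x5f,0x71}
#1 dst[0x12+7] := {0x2c,0xa9,0x68,0xd4,0x83,0x27,0xde}
#2 dst[0x21+4] := {0xd6,0xa1,0xbb,0xb9}
query mem[0x20]=0xb9, mem[0x23]=0xbb, mem[0x15]=0xd4, mem[0x1e]=0xa1, mem[0x16]=0x83

MEM[0x20,0x23,0x15,0x1e,0x16] = b9 bb d4 a1 83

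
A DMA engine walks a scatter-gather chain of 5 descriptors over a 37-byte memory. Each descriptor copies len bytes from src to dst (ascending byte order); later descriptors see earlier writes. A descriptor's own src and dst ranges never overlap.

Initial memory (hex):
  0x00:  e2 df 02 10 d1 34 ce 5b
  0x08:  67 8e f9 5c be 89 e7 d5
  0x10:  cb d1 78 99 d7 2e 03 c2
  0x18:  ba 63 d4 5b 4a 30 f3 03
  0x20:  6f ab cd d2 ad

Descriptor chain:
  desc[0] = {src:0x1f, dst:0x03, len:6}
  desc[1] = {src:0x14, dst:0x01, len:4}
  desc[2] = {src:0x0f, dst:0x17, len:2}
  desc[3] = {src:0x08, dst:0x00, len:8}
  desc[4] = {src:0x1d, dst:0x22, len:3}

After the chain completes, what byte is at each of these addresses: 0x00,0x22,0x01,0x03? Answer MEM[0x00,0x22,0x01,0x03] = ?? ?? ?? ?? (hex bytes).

#0 dst[0x03+6] := {0x03,0x6f,0xab,0xcd,0xd2,0xad}
#1 dst[0x01+4] := {0xd7,0x2e,0x03,0xc2}
#2 dst[0x17+2] := {0xd5,0xcb}
#3 dst[0x00+8] := {0xad,0x8e,0xf9,0x5c,0xbe,0x89,0xe7,0xd5}
#4 dst[0x22+3] := {0x30,0xf3,0x03}
query mem[0x00]=0xad, mem[0x22]=0x30, mem[0x01]=0x8e, mem[0x03]=0x5c

MEM[0x00,0x22,0x01,0x03] = ad 30 8e 5c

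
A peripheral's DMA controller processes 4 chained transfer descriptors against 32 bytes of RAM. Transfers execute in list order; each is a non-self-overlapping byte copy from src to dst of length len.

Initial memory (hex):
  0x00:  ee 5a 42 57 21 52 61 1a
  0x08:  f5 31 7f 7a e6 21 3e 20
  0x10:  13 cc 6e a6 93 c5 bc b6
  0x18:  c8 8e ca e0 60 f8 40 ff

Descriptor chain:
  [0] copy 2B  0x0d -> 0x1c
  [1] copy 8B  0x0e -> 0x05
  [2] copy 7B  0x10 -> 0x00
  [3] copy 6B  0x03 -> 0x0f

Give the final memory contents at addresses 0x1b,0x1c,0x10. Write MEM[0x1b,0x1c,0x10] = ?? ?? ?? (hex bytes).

MEM[0x1b,0x1c,0x10] = e0 21 93

D0: mem[0x1c..0x1d] <- [21 3e]
D1: mem[0x05..0x0c] <- [3e 20 13 cc 6e a6 93 c5]
D2: mem[0x00..0x06] <- [13 cc 6e a6 93 c5 bc]
D3: mem[0x0f..0x14] <- [a6 93 c5 bc 13 cc]
query mem[0x1b]=0xe0, mem[0x1c]=0x21, mem[0x10]=0x93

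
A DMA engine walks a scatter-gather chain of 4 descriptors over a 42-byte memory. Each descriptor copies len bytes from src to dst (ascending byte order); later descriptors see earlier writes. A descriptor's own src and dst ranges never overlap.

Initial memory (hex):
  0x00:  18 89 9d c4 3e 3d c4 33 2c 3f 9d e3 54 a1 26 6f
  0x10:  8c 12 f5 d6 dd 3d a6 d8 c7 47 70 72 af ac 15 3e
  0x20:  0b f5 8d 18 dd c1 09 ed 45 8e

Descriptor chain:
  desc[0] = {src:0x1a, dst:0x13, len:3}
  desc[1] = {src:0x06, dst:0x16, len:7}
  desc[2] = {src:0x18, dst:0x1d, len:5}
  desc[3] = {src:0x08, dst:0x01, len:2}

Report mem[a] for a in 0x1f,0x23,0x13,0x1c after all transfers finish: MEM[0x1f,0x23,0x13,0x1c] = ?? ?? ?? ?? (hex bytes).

D0: mem[0x13..0x15] <- [70 72 af]
D1: mem[0x16..0x1c] <- [c4 33 2c 3f 9d e3 54]
D2: mem[0x1d..0x21] <- [2c 3f 9d e3 54]
D3: mem[0x01..0x02] <- [2c 3f]
query mem[0x1f]=0x9d, mem[0x23]=0x18, mem[0x13]=0x70, mem[0x1c]=0x54

MEM[0x1f,0x23,0x13,0x1c] = 9d 18 70 54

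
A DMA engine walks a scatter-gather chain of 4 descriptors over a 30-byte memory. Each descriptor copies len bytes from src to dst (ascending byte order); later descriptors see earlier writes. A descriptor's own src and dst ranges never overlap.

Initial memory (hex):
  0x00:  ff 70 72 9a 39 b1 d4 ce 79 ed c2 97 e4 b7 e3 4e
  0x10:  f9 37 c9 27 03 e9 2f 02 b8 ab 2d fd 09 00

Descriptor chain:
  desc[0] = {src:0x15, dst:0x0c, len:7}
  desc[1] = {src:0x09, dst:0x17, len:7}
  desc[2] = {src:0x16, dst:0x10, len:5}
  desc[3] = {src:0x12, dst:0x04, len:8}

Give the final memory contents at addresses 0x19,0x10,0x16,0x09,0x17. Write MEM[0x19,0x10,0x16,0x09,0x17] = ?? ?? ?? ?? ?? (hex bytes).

D0: mem[0x0c..0x12] <- [e9 2f 02 b8 ab 2d fd]
D1: mem[0x17..0x1d] <- [ed c2 97 e9 2f 02 b8]
D2: mem[0x10..0x14] <- [2f ed c2 97 e9]
D3: mem[0x04..0x0b] <- [c2 97 e9 e9 2f ed c2 97]
query mem[0x19]=0x97, mem[0x10]=0x2f, mem[0x16]=0x2f, mem[0x09]=0xed, mem[0x17]=0xed

MEM[0x19,0x10,0x16,0x09,0x17] = 97 2f 2f ed ed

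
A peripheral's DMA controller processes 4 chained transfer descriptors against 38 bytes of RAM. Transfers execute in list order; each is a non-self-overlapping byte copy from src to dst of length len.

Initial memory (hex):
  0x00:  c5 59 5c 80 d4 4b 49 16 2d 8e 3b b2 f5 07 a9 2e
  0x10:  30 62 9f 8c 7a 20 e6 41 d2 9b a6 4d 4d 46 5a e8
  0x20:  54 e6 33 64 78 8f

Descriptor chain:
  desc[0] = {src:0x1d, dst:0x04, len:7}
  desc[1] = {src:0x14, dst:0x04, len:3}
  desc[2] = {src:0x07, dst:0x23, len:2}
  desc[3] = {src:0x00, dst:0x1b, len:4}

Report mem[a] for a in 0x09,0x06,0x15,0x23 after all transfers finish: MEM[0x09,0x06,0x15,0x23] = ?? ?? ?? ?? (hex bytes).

MEM[0x09,0x06,0x15,0x23] = 33 e6 20 54

D0: mem[0x04..0x0a] <- [46 5a e8 54 e6 33 64]
D1: mem[0x04..0x06] <- [7a 20 e6]
D2: mem[0x23..0x24] <- [54 e6]
D3: mem[0x1b..0x1e] <- [c5 59 5c 80]
query mem[0x09]=0x33, mem[0x06]=0xe6, mem[0x15]=0x20, mem[0x23]=0x54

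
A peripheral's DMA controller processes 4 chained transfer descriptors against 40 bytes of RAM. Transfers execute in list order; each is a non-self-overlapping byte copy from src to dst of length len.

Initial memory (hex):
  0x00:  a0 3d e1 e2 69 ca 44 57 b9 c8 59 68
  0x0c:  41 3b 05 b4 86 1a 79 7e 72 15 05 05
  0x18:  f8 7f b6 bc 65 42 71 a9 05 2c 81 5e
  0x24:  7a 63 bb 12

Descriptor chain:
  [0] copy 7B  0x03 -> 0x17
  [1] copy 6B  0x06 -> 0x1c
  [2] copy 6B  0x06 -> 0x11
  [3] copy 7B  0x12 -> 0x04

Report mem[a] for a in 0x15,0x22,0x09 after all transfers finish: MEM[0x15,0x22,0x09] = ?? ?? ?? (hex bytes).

MEM[0x15,0x22,0x09] = 59 81 e2

[0] 0x03->0x17 len=7 : e2 69 ca 44 57 b9 c8
[1] 0x06->0x1c len=6 : 44 57 b9 c8 59 68
[2] 0x06->0x11 len=6 : 44 57 b9 c8 59 68
[3] 0x12->0x04 len=7 : 57 b9 c8 59 68 e2 69
query mem[0x15]=0x59, mem[0x22]=0x81, mem[0x09]=0xe2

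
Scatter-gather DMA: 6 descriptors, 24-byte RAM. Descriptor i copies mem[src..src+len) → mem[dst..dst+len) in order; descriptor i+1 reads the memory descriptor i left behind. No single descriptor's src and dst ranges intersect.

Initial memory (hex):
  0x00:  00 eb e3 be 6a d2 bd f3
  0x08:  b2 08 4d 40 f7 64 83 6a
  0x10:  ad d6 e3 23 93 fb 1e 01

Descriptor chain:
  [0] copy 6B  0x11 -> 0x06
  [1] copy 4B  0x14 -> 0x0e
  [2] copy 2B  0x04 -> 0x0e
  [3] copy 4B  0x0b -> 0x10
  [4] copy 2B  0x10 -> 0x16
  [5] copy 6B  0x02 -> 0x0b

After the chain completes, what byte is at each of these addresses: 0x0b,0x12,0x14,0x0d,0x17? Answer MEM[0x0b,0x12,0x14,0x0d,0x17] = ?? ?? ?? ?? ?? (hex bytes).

  after D0: wrote 6B at 0x06 = d6e32393fb1e
  after D1: wrote 4B at 0x0e = 93fb1e01
  after D2: wrote 2B at 0x0e = 6ad2
  after D3: wrote 4B at 0x10 = 1ef7646a
  after D4: wrote 2B at 0x16 = 1ef7
  after D5: wrote 6B at 0x0b = e3be6ad2d6e3
query mem[0x0b]=0xe3, mem[0x12]=0x64, mem[0x14]=0x93, mem[0x0d]=0x6a, mem[0x17]=0xf7

MEM[0x0b,0x12,0x14,0x0d,0x17] = e3 64 93 6a f7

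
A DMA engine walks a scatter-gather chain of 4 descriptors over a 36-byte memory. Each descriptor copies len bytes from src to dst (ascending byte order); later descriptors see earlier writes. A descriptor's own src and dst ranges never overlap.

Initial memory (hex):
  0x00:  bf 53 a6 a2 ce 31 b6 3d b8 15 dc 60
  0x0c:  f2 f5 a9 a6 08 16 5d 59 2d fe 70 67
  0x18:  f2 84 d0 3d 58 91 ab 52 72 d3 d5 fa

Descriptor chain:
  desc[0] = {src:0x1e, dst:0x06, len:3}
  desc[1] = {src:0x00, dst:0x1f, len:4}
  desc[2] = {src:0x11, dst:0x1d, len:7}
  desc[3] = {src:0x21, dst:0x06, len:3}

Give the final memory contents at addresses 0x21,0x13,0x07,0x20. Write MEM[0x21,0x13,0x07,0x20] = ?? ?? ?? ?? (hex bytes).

#0 dst[0x06+3] := {0xab,0x52,0x72}
#1 dst[0x1f+4] := {0xbf,0x53,0xa6,0xa2}
#2 dst[0x1d+7] := {0x16,0x5d,0x59,0x2d,0xfe,0x70,0x67}
#3 dst[0x06+3] := {0xfe,0x70,0x67}
query mem[0x21]=0xfe, mem[0x13]=0x59, mem[0x07]=0x70, mem[0x20]=0x2d

MEM[0x21,0x13,0x07,0x20] = fe 59 70 2d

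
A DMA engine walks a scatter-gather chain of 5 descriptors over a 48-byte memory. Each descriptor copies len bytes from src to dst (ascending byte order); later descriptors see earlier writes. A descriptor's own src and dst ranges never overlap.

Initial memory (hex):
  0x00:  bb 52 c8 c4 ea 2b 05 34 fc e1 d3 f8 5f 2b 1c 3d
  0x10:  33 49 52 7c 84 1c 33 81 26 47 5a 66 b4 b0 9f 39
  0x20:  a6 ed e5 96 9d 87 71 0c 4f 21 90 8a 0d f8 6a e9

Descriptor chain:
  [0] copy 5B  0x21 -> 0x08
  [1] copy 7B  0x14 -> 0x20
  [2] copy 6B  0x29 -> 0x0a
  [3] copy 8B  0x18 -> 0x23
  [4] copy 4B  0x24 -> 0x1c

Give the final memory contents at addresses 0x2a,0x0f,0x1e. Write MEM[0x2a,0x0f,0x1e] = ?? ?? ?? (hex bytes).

MEM[0x2a,0x0f,0x1e] = 39 6a 66

[0] 0x21->0x08 len=5 : ed e5 96 9d 87
[1] 0x14->0x20 len=7 : 84 1c 33 81 26 47 5a
[2] 0x29->0x0a len=6 : 21 90 8a 0d f8 6a
[3] 0x18->0x23 len=8 : 26 47 5a 66 b4 b0 9f 39
[4] 0x24->0x1c len=4 : 47 5a 66 b4
query mem[0x2a]=0x39, mem[0x0f]=0x6a, mem[0x1e]=0x66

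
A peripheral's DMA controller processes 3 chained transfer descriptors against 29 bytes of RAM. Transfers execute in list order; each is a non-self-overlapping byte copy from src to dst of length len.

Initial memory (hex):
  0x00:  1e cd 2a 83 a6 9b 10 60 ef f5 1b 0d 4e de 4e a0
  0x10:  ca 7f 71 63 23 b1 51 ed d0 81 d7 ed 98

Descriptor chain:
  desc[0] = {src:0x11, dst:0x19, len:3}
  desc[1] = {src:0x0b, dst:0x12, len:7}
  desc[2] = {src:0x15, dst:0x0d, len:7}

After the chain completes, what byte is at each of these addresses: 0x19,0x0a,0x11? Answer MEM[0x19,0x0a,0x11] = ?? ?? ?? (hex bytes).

MEM[0x19,0x0a,0x11] = 7f 1b 7f

D0: mem[0x19..0x1b] <- [7f 71 63]
D1: mem[0x12..0x18] <- [0d 4e de 4e a0 ca 7f]
D2: mem[0x0d..0x13] <- [4e a0 ca 7f 7f 71 63]
query mem[0x19]=0x7f, mem[0x0a]=0x1b, mem[0x11]=0x7f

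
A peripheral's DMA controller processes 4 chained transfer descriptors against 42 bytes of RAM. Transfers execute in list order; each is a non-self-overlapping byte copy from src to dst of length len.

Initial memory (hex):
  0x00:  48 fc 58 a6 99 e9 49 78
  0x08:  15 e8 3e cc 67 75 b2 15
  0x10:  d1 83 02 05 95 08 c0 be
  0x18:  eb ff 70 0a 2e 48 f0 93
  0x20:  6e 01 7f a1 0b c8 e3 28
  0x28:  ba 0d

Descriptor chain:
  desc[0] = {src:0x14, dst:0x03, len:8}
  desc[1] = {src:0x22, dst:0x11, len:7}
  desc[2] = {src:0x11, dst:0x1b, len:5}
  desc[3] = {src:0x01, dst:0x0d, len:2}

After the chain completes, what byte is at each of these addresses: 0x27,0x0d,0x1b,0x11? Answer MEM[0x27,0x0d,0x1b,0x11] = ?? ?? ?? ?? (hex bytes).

MEM[0x27,0x0d,0x1b,0x11] = 28 fc 7f 7f

  after D0: wrote 8B at 0x03 = 9508c0beebff700a
  after D1: wrote 7B at 0x11 = 7fa10bc8e328ba
  after D2: wrote 5B at 0x1b = 7fa10bc8e3
  after D3: wrote 2B at 0x0d = fc58
query mem[0x27]=0x28, mem[0x0d]=0xfc, mem[0x1b]=0x7f, mem[0x11]=0x7f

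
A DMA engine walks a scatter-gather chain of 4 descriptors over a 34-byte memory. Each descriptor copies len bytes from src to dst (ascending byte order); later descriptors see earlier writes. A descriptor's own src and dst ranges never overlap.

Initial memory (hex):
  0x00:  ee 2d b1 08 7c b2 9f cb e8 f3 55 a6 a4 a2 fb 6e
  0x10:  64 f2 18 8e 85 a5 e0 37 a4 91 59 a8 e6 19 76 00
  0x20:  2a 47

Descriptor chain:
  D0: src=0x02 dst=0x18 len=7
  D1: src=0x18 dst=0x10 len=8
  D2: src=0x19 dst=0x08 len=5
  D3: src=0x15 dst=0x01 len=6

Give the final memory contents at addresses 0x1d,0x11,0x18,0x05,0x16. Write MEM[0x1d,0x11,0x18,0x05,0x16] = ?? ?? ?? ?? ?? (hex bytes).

MEM[0x1d,0x11,0x18,0x05,0x16] = cb 08 b1 08 e8

#0 dst[0x18+7] := {0xb1,0x08,0x7c,0xb2,0x9f,0xcb,0xe8}
#1 dst[0x10+8] := {0xb1,0x08,0x7c,0xb2,0x9f,0xcb,0xe8,0x00}
#2 dst[0x08+5] := {0x08,0x7c,0xb2,0x9f,0xcb}
#3 dst[0x01+6] := {0xcb,0xe8,0x00,0xb1,0x08,0x7c}
query mem[0x1d]=0xcb, mem[0x11]=0x08, mem[0x18]=0xb1, mem[0x05]=0x08, mem[0x16]=0xe8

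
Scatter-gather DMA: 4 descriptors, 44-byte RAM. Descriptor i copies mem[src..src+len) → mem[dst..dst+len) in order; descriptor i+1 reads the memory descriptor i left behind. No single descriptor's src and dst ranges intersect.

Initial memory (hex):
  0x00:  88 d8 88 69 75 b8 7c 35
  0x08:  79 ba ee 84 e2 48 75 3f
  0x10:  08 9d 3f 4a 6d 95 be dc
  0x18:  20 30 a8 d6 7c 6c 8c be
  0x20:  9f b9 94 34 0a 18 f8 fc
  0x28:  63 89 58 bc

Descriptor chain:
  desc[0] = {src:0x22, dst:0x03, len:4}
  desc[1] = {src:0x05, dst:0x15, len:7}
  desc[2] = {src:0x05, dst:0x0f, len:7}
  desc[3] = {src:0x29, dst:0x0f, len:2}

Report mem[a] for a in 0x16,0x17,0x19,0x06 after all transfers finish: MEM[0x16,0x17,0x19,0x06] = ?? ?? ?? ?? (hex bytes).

MEM[0x16,0x17,0x19,0x06] = 18 35 ba 18

#0 dst[0x03+4] := {0x94,0x34,0x0a,0x18}
#1 dst[0x15+7] := {0x0a,0x18,0x35,0x79,0xba,0xee,0x84}
#2 dst[0x0f+7] := {0x0a,0x18,0x35,0x79,0xba,0xee,0x84}
#3 dst[0x0f+2] := {0x89,0x58}
query mem[0x16]=0x18, mem[0x17]=0x35, mem[0x19]=0xba, mem[0x06]=0x18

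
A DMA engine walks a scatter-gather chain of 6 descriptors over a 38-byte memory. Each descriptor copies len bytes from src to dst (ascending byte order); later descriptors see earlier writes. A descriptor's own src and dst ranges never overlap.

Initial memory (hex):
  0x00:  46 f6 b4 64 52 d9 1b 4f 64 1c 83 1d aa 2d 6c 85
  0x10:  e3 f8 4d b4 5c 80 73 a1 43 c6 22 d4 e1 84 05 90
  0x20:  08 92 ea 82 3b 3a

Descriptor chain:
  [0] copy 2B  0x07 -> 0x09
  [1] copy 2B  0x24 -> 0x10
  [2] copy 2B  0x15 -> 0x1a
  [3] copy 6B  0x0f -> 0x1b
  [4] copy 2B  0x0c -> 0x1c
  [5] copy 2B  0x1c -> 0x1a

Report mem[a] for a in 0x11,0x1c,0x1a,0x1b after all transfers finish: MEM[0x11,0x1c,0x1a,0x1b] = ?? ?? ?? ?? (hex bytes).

MEM[0x11,0x1c,0x1a,0x1b] = 3a aa aa 2d

#0 dst[0x09+2] := {0x4f,0x64}
#1 dst[0x10+2] := {0x3b,0x3a}
#2 dst[0x1a+2] := {0x80,0x73}
#3 dst[0x1b+6] := {0x85,0x3b,0x3a,0x4d,0xb4,0x5c}
#4 dst[0x1c+2] := {0xaa,0x2d}
#5 dst[0x1a+2] := {0xaa,0x2d}
query mem[0x11]=0x3a, mem[0x1c]=0xaa, mem[0x1a]=0xaa, mem[0x1b]=0x2d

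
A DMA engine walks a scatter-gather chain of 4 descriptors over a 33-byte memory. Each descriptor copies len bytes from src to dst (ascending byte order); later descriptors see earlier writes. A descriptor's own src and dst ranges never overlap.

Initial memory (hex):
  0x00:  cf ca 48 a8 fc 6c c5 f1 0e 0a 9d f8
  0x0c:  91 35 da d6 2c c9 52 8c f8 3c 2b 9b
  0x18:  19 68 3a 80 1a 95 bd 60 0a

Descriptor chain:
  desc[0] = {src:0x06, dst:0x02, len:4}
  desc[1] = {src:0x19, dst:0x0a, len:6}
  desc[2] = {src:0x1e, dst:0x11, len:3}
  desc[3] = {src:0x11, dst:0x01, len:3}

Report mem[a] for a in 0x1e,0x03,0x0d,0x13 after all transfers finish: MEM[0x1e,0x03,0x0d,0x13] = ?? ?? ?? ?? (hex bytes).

MEM[0x1e,0x03,0x0d,0x13] = bd 0a 1a 0a

[0] 0x06->0x02 len=4 : c5 f1 0e 0a
[1] 0x19->0x0a len=6 : 68 3a 80 1a 95 bd
[2] 0x1e->0x11 len=3 : bd 60 0a
[3] 0x11->0x01 len=3 : bd 60 0a
query mem[0x1e]=0xbd, mem[0x03]=0x0a, mem[0x0d]=0x1a, mem[0x13]=0x0a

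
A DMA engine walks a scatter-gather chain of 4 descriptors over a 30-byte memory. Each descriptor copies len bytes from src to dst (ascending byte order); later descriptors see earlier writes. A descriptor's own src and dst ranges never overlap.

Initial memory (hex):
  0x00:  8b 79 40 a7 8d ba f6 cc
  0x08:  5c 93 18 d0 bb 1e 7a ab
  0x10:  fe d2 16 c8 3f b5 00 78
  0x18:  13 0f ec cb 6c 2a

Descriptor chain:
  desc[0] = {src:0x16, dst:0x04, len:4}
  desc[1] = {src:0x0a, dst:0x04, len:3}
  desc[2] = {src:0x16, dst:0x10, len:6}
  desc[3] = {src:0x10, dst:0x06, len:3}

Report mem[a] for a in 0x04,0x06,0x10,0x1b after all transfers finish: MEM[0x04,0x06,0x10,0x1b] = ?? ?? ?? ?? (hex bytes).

[0] 0x16->0x04 len=4 : 00 78 13 0f
[1] 0x0a->0x04 len=3 : 18 d0 bb
[2] 0x16->0x10 len=6 : 00 78 13 0f ec cb
[3] 0x10->0x06 len=3 : 00 78 13
query mem[0x04]=0x18, mem[0x06]=0x00, mem[0x10]=0x00, mem[0x1b]=0xcb

MEM[0x04,0x06,0x10,0x1b] = 18 00 00 cb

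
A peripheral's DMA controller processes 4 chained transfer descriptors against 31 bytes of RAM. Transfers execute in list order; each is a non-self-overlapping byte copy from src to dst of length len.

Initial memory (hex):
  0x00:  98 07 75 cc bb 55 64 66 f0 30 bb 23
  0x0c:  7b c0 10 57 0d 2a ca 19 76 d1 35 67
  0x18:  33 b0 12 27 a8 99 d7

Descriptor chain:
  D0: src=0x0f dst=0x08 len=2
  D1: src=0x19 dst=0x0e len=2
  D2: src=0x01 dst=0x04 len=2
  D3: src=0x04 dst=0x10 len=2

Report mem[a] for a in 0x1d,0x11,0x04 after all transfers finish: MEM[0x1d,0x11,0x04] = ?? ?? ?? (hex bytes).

#0 dst[0x08+2] := {0x57,0x0d}
#1 dst[0x0e+2] := {0xb0,0x12}
#2 dst[0x04+2] := {0x07,0x75}
#3 dst[0x10+2] := {0x07,0x75}
query mem[0x1d]=0x99, mem[0x11]=0x75, mem[0x04]=0x07

MEM[0x1d,0x11,0x04] = 99 75 07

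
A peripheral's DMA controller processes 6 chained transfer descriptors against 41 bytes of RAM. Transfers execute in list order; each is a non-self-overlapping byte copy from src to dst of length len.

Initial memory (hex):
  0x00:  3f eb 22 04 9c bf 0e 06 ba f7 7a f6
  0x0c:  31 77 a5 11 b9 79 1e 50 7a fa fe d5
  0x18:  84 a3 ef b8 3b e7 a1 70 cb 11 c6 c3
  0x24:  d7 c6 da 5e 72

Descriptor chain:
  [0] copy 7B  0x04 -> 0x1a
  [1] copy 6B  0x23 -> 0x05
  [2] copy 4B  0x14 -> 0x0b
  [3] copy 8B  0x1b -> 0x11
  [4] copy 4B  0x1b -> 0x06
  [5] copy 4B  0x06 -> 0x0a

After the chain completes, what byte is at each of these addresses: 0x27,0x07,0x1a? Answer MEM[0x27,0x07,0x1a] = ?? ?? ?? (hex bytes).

[0] 0x04->0x1a len=7 : 9c bf 0e 06 ba f7 7a
[1] 0x23->0x05 len=6 : c3 d7 c6 da 5e 72
[2] 0x14->0x0b len=4 : 7a fa fe d5
[3] 0x1b->0x11 len=8 : bf 0e 06 ba f7 7a 11 c6
[4] 0x1b->0x06 len=4 : bf 0e 06 ba
[5] 0x06->0x0a len=4 : bf 0e 06 ba
query mem[0x27]=0x5e, mem[0x07]=0x0e, mem[0x1a]=0x9c

MEM[0x27,0x07,0x1a] = 5e 0e 9c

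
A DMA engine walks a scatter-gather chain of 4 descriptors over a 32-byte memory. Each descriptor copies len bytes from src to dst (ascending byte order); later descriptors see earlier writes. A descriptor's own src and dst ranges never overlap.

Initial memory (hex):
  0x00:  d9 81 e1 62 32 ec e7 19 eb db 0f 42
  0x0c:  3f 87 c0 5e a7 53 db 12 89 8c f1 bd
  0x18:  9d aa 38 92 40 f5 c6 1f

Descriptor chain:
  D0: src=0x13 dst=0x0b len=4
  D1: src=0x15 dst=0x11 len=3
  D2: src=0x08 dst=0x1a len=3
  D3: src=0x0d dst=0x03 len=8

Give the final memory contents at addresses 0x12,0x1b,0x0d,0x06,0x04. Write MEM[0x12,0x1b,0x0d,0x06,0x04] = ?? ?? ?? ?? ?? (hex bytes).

MEM[0x12,0x1b,0x0d,0x06,0x04] = f1 db 8c a7 f1

D0: mem[0x0b..0x0e] <- [12 89 8c f1]
D1: mem[0x11..0x13] <- [8c f1 bd]
D2: mem[0x1a..0x1c] <- [eb db 0f]
D3: mem[0x03..0x0a] <- [8c f1 5e a7 8c f1 bd 89]
query mem[0x12]=0xf1, mem[0x1b]=0xdb, mem[0x0d]=0x8c, mem[0x06]=0xa7, mem[0x04]=0xf1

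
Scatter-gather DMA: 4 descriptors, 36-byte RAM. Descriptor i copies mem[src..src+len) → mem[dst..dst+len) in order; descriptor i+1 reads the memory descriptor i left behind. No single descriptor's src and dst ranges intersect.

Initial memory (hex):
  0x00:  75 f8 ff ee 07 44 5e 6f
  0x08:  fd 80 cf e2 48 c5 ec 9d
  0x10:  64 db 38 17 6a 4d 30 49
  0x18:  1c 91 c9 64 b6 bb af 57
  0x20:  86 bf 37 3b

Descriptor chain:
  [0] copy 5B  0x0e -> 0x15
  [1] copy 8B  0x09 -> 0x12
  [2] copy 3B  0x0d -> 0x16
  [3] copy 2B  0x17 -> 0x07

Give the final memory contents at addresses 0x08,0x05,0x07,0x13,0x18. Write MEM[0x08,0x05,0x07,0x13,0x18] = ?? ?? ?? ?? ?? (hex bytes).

[0] 0x0e->0x15 len=5 : ec 9d 64 db 38
[1] 0x09->0x12 len=8 : 80 cf e2 48 c5 ec 9d 64
[2] 0x0d->0x16 len=3 : c5 ec 9d
[3] 0x17->0x07 len=2 : ec 9d
query mem[0x08]=0x9d, mem[0x05]=0x44, mem[0x07]=0xec, mem[0x13]=0xcf, mem[0x18]=0x9d

MEM[0x08,0x05,0x07,0x13,0x18] = 9d 44 ec cf 9d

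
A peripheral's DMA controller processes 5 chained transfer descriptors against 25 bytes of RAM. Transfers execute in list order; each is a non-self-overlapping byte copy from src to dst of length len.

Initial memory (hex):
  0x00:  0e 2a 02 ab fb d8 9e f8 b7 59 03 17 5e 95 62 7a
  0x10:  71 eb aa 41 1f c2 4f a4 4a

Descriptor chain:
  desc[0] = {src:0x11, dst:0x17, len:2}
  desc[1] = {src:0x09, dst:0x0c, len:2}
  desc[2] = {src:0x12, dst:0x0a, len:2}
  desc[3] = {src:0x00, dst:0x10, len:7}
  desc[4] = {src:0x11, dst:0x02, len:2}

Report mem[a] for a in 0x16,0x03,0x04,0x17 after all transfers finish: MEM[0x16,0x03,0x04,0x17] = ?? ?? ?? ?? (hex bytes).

MEM[0x16,0x03,0x04,0x17] = 9e 02 fb eb

[0] 0x11->0x17 len=2 : eb aa
[1] 0x09->0x0c len=2 : 59 03
[2] 0x12->0x0a len=2 : aa 41
[3] 0x00->0x10 len=7 : 0e 2a 02 ab fb d8 9e
[4] 0x11->0x02 len=2 : 2a 02
query mem[0x16]=0x9e, mem[0x03]=0x02, mem[0x04]=0xfb, mem[0x17]=0xeb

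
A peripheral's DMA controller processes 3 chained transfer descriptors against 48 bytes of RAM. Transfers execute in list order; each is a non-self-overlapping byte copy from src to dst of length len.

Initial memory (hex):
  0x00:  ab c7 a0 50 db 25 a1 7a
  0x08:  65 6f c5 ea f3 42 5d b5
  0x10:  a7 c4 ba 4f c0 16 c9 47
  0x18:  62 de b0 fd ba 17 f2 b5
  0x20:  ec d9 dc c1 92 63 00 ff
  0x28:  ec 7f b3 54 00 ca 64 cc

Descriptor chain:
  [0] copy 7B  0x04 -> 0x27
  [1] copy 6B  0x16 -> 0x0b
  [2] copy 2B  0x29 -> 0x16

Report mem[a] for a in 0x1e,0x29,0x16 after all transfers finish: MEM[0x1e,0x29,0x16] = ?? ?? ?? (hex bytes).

[0] 0x04->0x27 len=7 : db 25 a1 7a 65 6f c5
[1] 0x16->0x0b len=6 : c9 47 62 de b0 fd
[2] 0x29->0x16 len=2 : a1 7a
query mem[0x1e]=0xf2, mem[0x29]=0xa1, mem[0x16]=0xa1

MEM[0x1e,0x29,0x16] = f2 a1 a1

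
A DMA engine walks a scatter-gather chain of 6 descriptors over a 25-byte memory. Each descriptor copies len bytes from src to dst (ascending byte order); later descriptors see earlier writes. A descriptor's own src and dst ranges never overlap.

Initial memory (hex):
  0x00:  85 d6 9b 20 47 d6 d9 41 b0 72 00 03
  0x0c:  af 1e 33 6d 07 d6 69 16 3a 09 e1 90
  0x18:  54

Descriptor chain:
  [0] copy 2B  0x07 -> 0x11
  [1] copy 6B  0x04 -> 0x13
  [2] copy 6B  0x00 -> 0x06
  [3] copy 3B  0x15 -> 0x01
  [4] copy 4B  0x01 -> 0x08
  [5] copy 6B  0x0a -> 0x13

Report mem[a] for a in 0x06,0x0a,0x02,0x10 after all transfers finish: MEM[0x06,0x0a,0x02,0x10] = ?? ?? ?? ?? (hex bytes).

  after D0: wrote 2B at 0x11 = 41b0
  after D1: wrote 6B at 0x13 = 47d6d941b072
  after D2: wrote 6B at 0x06 = 85d69b2047d6
  after D3: wrote 3B at 0x01 = d941b0
  after D4: wrote 4B at 0x08 = d941b047
  after D5: wrote 6B at 0x13 = b047af1e336d
query mem[0x06]=0x85, mem[0x0a]=0xb0, mem[0x02]=0x41, mem[0x10]=0x07

MEM[0x06,0x0a,0x02,0x10] = 85 b0 41 07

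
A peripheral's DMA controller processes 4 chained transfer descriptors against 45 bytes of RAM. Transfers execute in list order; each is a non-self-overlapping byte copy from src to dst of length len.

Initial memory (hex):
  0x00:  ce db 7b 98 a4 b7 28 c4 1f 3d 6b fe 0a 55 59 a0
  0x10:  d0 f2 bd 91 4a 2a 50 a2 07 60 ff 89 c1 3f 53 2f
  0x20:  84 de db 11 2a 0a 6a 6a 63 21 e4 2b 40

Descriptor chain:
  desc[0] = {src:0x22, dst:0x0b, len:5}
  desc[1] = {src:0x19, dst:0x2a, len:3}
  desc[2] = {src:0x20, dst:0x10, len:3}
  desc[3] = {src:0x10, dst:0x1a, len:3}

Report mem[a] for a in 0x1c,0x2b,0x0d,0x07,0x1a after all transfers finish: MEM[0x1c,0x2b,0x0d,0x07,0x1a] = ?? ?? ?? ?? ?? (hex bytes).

MEM[0x1c,0x2b,0x0d,0x07,0x1a] = db ff 2a c4 84

#0 dst[0x0b+5] := {0xdb,0x11,0x2a,0x0a,0x6a}
#1 dst[0x2a+3] := {0x60,0xff,0x89}
#2 dst[0x10+3] := {0x84,0xde,0xdb}
#3 dst[0x1a+3] := {0x84,0xde,0xdb}
query mem[0x1c]=0xdb, mem[0x2b]=0xff, mem[0x0d]=0x2a, mem[0x07]=0xc4, mem[0x1a]=0x84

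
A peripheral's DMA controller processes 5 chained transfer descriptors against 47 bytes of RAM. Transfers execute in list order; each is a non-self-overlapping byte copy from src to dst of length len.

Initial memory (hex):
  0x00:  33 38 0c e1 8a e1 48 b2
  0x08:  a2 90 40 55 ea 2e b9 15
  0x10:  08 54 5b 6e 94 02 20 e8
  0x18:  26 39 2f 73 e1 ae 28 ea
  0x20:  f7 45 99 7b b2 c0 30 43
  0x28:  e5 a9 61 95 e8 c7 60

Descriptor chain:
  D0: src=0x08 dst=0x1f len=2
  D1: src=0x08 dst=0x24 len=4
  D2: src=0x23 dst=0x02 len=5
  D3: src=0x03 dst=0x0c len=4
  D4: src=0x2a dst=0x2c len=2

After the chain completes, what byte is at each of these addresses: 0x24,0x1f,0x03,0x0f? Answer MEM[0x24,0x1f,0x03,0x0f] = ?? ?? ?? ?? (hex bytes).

  after D0: wrote 2B at 0x1f = a290
  after D1: wrote 4B at 0x24 = a2904055
  after D2: wrote 5B at 0x02 = 7ba2904055
  after D3: wrote 4B at 0x0c = a2904055
  after D4: wrote 2B at 0x2c = 6195
query mem[0x24]=0xa2, mem[0x1f]=0xa2, mem[0x03]=0xa2, mem[0x0f]=0x55

MEM[0x24,0x1f,0x03,0x0f] = a2 a2 a2 55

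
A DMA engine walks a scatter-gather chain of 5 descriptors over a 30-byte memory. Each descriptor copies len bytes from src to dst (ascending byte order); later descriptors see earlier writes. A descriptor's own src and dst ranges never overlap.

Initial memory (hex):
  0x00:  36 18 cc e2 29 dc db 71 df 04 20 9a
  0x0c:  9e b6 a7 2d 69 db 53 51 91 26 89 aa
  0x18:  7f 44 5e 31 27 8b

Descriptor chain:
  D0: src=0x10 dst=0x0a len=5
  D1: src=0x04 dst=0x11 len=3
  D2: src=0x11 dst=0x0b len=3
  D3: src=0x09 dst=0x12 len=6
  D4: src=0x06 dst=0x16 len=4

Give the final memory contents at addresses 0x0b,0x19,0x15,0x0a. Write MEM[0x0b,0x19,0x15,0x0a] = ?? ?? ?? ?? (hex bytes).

[0] 0x10->0x0a len=5 : 69 db 53 51 91
[1] 0x04->0x11 len=3 : 29 dc db
[2] 0x11->0x0b len=3 : 29 dc db
[3] 0x09->0x12 len=6 : 04 69 29 dc db 91
[4] 0x06->0x16 len=4 : db 71 df 04
query mem[0x0b]=0x29, mem[0x19]=0x04, mem[0x15]=0xdc, mem[0x0a]=0x69

MEM[0x0b,0x19,0x15,0x0a] = 29 04 dc 69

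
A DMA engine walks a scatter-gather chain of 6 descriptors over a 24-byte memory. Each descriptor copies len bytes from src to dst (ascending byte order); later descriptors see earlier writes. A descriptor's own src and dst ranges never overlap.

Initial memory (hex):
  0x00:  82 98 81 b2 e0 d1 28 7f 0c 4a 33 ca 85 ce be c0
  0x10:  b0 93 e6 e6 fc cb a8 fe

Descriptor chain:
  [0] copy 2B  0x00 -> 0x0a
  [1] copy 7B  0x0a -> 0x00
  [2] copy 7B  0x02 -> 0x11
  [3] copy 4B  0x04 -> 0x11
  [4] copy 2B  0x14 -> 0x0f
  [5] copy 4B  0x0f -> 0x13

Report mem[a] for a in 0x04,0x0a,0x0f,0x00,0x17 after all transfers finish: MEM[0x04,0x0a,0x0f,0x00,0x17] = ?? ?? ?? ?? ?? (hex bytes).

MEM[0x04,0x0a,0x0f,0x00,0x17] = be 82 7f 82 0c

[0] 0x00->0x0a len=2 : 82 98
[1] 0x0a->0x00 len=7 : 82 98 85 ce be c0 b0
[2] 0x02->0x11 len=7 : 85 ce be c0 b0 7f 0c
[3] 0x04->0x11 len=4 : be c0 b0 7f
[4] 0x14->0x0f len=2 : 7f b0
[5] 0x0f->0x13 len=4 : 7f b0 be c0
query mem[0x04]=0xbe, mem[0x0a]=0x82, mem[0x0f]=0x7f, mem[0x00]=0x82, mem[0x17]=0x0c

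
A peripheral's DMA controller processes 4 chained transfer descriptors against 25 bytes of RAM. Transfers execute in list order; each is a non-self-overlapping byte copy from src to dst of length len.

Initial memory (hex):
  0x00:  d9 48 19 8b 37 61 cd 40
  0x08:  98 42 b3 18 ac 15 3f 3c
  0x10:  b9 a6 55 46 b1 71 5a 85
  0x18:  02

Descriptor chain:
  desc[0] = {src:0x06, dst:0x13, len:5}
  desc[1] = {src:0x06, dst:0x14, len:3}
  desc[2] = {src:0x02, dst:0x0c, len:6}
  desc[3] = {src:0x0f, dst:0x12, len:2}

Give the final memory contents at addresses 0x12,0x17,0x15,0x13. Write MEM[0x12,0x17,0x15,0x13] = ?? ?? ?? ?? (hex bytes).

[0] 0x06->0x13 len=5 : cd 40 98 42 b3
[1] 0x06->0x14 len=3 : cd 40 98
[2] 0x02->0x0c len=6 : 19 8b 37 61 cd 40
[3] 0x0f->0x12 len=2 : 61 cd
query mem[0x12]=0x61, mem[0x17]=0xb3, mem[0x15]=0x40, mem[0x13]=0xcd

MEM[0x12,0x17,0x15,0x13] = 61 b3 40 cd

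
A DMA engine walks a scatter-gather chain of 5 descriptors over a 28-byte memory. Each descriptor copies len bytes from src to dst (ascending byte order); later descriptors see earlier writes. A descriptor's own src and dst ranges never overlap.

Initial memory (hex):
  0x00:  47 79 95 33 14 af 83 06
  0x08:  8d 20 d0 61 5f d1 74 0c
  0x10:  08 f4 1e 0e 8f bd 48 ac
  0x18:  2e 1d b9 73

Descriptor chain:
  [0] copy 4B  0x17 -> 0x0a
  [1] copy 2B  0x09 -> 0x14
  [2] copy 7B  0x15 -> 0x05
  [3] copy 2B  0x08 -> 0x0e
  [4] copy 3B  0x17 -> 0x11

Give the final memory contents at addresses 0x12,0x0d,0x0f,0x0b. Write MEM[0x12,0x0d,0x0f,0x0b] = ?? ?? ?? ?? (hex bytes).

MEM[0x12,0x0d,0x0f,0x0b] = 2e b9 1d 73

  after D0: wrote 4B at 0x0a = ac2e1db9
  after D1: wrote 2B at 0x14 = 20ac
  after D2: wrote 7B at 0x05 = ac48ac2e1db973
  after D3: wrote 2B at 0x0e = 2e1d
  after D4: wrote 3B at 0x11 = ac2e1d
query mem[0x12]=0x2e, mem[0x0d]=0xb9, mem[0x0f]=0x1d, mem[0x0b]=0x73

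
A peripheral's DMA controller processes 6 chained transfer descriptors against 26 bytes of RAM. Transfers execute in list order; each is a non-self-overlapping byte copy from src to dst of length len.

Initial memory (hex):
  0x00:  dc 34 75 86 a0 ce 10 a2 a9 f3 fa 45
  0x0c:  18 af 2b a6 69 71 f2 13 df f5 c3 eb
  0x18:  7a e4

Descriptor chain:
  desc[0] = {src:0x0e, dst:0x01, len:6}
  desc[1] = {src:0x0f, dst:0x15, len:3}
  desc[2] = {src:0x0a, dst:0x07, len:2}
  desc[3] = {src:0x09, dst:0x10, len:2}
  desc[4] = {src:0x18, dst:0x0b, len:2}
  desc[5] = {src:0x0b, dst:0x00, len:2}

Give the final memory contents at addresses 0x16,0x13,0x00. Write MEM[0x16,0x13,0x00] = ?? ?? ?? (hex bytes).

MEM[0x16,0x13,0x00] = 69 13 7a

#0 dst[0x01+6] := {0x2b,0xa6,0x69,0x71,0xf2,0x13}
#1 dst[0x15+3] := {0xa6,0x69,0x71}
#2 dst[0x07+2] := {0xfa,0x45}
#3 dst[0x10+2] := {0xf3,0xfa}
#4 dst[0x0b+2] := {0x7a,0xe4}
#5 dst[0x00+2] := {0x7a,0xe4}
query mem[0x16]=0x69, mem[0x13]=0x13, mem[0x00]=0x7a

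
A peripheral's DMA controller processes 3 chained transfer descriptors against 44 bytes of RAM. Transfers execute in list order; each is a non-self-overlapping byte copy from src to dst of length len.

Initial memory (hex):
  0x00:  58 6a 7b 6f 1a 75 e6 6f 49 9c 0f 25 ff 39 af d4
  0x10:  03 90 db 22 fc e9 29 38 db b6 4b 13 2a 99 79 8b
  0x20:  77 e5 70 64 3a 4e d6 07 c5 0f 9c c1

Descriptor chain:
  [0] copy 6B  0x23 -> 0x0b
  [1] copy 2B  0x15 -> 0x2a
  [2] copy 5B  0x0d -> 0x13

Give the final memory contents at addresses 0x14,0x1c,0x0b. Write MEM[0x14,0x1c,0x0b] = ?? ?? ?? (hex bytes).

MEM[0x14,0x1c,0x0b] = d6 2a 64

#0 dst[0x0b+6] := {0x64,0x3a,0x4e,0xd6,0x07,0xc5}
#1 dst[0x2a+2] := {0xe9,0x29}
#2 dst[0x13+5] := {0x4e,0xd6,0x07,0xc5,0x90}
query mem[0x14]=0xd6, mem[0x1c]=0x2a, mem[0x0b]=0x64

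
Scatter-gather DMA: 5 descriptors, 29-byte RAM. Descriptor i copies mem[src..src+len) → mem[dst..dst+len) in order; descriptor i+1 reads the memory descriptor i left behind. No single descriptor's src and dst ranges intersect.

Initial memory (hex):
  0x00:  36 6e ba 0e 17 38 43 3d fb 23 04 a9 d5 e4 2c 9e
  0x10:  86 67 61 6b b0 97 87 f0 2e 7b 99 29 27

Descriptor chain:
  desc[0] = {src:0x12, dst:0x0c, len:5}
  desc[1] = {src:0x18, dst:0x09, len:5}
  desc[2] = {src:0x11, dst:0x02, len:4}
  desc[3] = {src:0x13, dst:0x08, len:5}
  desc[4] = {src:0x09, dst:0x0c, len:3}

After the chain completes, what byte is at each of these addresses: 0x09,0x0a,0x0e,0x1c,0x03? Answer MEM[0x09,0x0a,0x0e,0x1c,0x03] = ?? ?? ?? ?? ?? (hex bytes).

MEM[0x09,0x0a,0x0e,0x1c,0x03] = b0 97 87 27 61

D0: mem[0x0c..0x10] <- [61 6b b0 97 87]
D1: mem[0x09..0x0d] <- [2e 7b 99 29 27]
D2: mem[0x02..0x05] <- [67 61 6b b0]
D3: mem[0x08..0x0c] <- [6b b0 97 87 f0]
D4: mem[0x0c..0x0e] <- [b0 97 87]
query mem[0x09]=0xb0, mem[0x0a]=0x97, mem[0x0e]=0x87, mem[0x1c]=0x27, mem[0x03]=0x61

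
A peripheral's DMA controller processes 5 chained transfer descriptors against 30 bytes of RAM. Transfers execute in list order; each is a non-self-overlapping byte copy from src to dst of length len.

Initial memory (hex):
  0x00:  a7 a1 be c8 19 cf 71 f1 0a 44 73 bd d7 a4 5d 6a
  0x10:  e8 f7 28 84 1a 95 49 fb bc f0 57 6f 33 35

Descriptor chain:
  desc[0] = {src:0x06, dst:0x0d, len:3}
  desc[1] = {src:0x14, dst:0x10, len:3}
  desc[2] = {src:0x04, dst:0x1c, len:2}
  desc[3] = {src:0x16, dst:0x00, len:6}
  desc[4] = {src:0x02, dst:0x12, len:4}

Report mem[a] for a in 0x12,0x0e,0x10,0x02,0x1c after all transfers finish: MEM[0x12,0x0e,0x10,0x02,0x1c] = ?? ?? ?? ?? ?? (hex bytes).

MEM[0x12,0x0e,0x10,0x02,0x1c] = bc f1 1a bc 19

#0 dst[0x0d+3] := {0x71,0xf1,0x0a}
#1 dst[0x10+3] := {0x1a,0x95,0x49}
#2 dst[0x1c+2] := {0x19,0xcf}
#3 dst[0x00+6] := {0x49,0xfb,0xbc,0xf0,0x57,0x6f}
#4 dst[0x12+4] := {0xbc,0xf0,0x57,0x6f}
query mem[0x12]=0xbc, mem[0x0e]=0xf1, mem[0x10]=0x1a, mem[0x02]=0xbc, mem[0x1c]=0x19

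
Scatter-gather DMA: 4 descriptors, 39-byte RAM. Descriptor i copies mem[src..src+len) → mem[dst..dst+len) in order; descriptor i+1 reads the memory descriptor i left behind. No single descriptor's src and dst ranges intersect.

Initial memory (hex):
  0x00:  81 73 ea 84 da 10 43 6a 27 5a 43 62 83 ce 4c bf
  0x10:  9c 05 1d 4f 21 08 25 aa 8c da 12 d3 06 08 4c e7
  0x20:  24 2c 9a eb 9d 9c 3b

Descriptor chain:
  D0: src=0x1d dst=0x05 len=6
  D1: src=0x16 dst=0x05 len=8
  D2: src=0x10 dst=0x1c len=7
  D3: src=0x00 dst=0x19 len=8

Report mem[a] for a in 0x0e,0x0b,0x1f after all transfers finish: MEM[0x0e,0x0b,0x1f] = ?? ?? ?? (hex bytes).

MEM[0x0e,0x0b,0x1f] = 4c 06 aa

  after D0: wrote 6B at 0x05 = 084ce7242c9a
  after D1: wrote 8B at 0x05 = 25aa8cda12d30608
  after D2: wrote 7B at 0x1c = 9c051d4f210825
  after D3: wrote 8B at 0x19 = 8173ea84da25aa8c
query mem[0x0e]=0x4c, mem[0x0b]=0x06, mem[0x1f]=0xaa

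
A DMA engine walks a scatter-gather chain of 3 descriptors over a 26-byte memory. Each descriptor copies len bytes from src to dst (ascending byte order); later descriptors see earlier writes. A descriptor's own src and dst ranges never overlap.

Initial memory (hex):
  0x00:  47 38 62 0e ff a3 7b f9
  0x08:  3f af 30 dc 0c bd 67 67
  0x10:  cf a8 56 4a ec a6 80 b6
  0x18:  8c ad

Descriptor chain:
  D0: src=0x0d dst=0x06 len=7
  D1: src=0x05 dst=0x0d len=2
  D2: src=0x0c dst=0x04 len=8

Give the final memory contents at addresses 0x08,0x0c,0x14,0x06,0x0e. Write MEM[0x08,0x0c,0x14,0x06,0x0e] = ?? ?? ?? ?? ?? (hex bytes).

[0] 0x0d->0x06 len=7 : bd 67 67 cf a8 56 4a
[1] 0x05->0x0d len=2 : a3 bd
[2] 0x0c->0x04 len=8 : 4a a3 bd 67 cf a8 56 4a
query mem[0x08]=0xcf, mem[0x0c]=0x4a, mem[0x14]=0xec, mem[0x06]=0xbd, mem[0x0e]=0xbd

MEM[0x08,0x0c,0x14,0x06,0x0e] = cf 4a ec bd bd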